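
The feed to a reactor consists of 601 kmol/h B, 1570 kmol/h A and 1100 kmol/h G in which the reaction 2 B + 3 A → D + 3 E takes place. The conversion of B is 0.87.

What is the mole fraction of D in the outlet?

0.0869

B reacted = 0.87 × 601 = 522.9 kmol/h; ν_B = −2, so ξ = 522.9/2 = 261.4 kmol/h.
Outlet amounts (n = n₀ + ν ξ):
  B: 601 − 2(261.4) = 78.13
  A: 1570 − 3(261.4) = 785.7
  D: 0 + 1(261.4) = 261.4
  E: 0 + 3(261.4) = 784.3
  G: 1100 (inert)
Total out = 3010 kmol/h; y_D = 261.4 / 3010 = 0.08687.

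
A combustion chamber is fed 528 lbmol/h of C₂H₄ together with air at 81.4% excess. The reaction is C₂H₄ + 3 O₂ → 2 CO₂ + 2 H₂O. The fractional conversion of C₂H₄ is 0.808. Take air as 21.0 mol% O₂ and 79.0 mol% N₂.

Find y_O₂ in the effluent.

0.112

Stoichiometric O₂ = 3 × 528 = 1584 lbmol/h; O₂ fed = 1584 × 1.814 = 2873 lbmol/h.
N₂ fed = 2873 × 79/21 = 10810 lbmol/h.
Fuel reacted = 0.808 × 528 → ξ = 426.6 lbmol/h.
Outlet (n = n₀ + ν ξ):
  C₂H₄: 528 − 1(426.6) = 101.4
  O₂: 2873 − 3(426.6) = 1594
  N₂: 10810 (inert)
  CO₂: 0 + 2(426.6) = 853.2
  H₂O: 0 + 2(426.6) = 853.2
Total out = 14210 lbmol/h; y_O₂ = 1594 / 14210 = 0.1121.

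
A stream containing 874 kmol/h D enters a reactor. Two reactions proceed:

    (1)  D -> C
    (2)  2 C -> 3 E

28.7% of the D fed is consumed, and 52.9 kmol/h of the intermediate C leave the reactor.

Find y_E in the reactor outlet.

Conversion of D: D consumed = 1ξ₁ = 0.287 × 874 → ξ₁ = 250.8 kmol/h.
C balance: n_C = 0 + 1ξ₁ − 2ξ₂ = 52.9 → ξ₂ = (1·250.8 − 52.9)/2 = 98.97 kmol/h.
Outlet amounts (n = n₀ + Σ ν·ξ):
  D: 874 − 1(250.8) = 623.2
  C: 0 + 1(250.8) − 2(98.97) = 52.9
  E: 0 + 3(98.97) = 296.9
Total out = 973 kmol/h; y_E = 296.9 / 973 = 0.3052.

0.305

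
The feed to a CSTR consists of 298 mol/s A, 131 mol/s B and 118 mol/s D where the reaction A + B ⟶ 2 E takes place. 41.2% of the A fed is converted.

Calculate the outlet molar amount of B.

8.22 mol/s

A reacted = 0.412 × 298 = 122.8 mol/s; ν_A = −1, so ξ = 122.8/1 = 122.8 mol/s.
Outlet amounts (n = n₀ + ν ξ):
  A: 298 − 1(122.8) = 175.2
  B: 131 − 1(122.8) = 8.224
  E: 0 + 2(122.8) = 245.6
  D: 118 (inert)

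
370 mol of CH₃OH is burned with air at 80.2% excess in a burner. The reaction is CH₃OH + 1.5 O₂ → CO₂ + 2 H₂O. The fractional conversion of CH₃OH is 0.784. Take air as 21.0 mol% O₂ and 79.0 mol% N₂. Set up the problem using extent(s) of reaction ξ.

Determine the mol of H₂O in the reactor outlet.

Stoichiometric O₂ = 1.5 × 370 = 555 mol; O₂ fed = 555 × 1.802 = 1000 mol.
N₂ fed = 1000 × 79/21 = 3762 mol.
Fuel reacted = 0.784 × 370 → ξ = 290.1 mol.
Outlet (n = n₀ + ν ξ):
  CH₃OH: 370 − 1(290.1) = 79.92
  O₂: 1000 − 1.5(290.1) = 565
  N₂: 3762 (inert)
  CO₂: 0 + 1(290.1) = 290.1
  H₂O: 0 + 2(290.1) = 580.2

580 mol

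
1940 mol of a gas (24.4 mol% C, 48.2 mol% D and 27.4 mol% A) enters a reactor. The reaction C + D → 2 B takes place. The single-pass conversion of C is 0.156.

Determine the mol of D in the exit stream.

C reacted = 0.156 × 473.4 = 73.84 mol; ν_C = −1, so ξ = 73.84/1 = 73.84 mol.
Outlet amounts (n = n₀ + ν ξ):
  C: 473.4 − 1(73.84) = 399.5
  D: 935.1 − 1(73.84) = 861.2
  B: 0 + 2(73.84) = 147.7
  A: 531.6 (inert)

861 mol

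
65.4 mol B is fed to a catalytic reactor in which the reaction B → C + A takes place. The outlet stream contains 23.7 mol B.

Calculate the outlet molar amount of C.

41.7 mol

For B: n = n₀ − 1ξ → 23.7 = 65.4 − 1ξ, giving ξ = 41.7 mol.
Outlet amounts (n = n₀ + ν ξ):
  B: 65.4 − 1(41.7) = 23.7
  C: 0 + 1(41.7) = 41.7
  A: 0 + 1(41.7) = 41.7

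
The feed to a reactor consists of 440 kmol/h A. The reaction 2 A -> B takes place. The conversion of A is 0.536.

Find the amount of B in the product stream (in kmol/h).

A reacted = 0.536 × 440 = 235.8 kmol/h; ν_A = −2, so ξ = 235.8/2 = 117.9 kmol/h.
Outlet amounts (n = n₀ + ν ξ):
  A: 440 − 2(117.9) = 204.2
  B: 0 + 1(117.9) = 117.9

118 kmol/h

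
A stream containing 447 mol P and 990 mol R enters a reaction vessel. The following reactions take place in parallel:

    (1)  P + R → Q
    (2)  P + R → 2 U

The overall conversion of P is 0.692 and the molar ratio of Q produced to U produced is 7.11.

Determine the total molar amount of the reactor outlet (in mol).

Conversion of P: P consumed = 0.692 × 447 = 309.3 mol = 1ξ₁ + 1ξ₂.
Selectivity: 1ξ₁ / (2ξ₂) = 7.11 → ξ₁ = 14.22 ξ₂.
Substitute: (1·14.22 + 1) ξ₂ = 309.3 → ξ₂ = 20.32 mol, ξ₁ = 289 mol.
Outlet amounts (n = n₀ + Σ ν·ξ):
  P: 447 − 1(289) − 1(20.32) = 137.7
  R: 990 − 1(289) − 1(20.32) = 680.7
  Q: 0 + 1(289) = 289
  U: 0 + 2(20.32) = 40.65
Total out = 137.7 + 680.7 + 289 + 40.65 = 1148 mol.

1150 mol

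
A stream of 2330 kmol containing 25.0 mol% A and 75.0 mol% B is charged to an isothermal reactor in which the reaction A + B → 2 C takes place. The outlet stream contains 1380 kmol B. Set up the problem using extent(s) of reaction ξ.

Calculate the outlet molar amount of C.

For B: n = n₀ − 1ξ → 1380 = 1748 − 1ξ, giving ξ = 367.5 kmol.
Outlet amounts (n = n₀ + ν ξ):
  A: 582.5 − 1(367.5) = 215
  B: 1748 − 1(367.5) = 1380
  C: 0 + 2(367.5) = 735

735 kmol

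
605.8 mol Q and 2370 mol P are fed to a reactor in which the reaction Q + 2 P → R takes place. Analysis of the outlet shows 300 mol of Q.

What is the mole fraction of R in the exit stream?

0.129

For Q: n = n₀ − 1ξ → 300 = 605.8 − 1ξ, giving ξ = 305.8 mol.
Outlet amounts (n = n₀ + ν ξ):
  Q: 605.8 − 1(305.8) = 300
  P: 2370 − 2(305.8) = 1758
  R: 0 + 1(305.8) = 305.8
Total out = 2364 mol; y_R = 305.8 / 2364 = 0.1293.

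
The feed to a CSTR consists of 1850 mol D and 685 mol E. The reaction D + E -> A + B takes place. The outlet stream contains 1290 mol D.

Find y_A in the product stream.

0.221

For D: n = n₀ − 1ξ → 1290 = 1850 − 1ξ, giving ξ = 560 mol.
Outlet amounts (n = n₀ + ν ξ):
  D: 1850 − 1(560) = 1290
  E: 685 − 1(560) = 125
  A: 0 + 1(560) = 560
  B: 0 + 1(560) = 560
Total out = 2535 mol; y_A = 560 / 2535 = 0.2209.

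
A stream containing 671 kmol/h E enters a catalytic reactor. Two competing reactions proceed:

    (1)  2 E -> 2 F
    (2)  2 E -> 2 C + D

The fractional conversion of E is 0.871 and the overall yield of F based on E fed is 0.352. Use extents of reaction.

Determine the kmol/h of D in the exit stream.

174 kmol/h

Yield of F: 2ξ₁ / 671 = 0.352 → ξ₁ = 118.1 kmol/h.
Conversion of E: 2ξ₁ + 2ξ₂ = 0.871 × 671 = 584.4 → ξ₂ = 174.1 kmol/h.
Outlet amounts (n = n₀ + Σ ν·ξ):
  E: 671 − 2(118.1) − 2(174.1) = 86.56
  F: 0 + 2(118.1) = 236.2
  C: 0 + 2(174.1) = 348.2
  D: 0 + 1(174.1) = 174.1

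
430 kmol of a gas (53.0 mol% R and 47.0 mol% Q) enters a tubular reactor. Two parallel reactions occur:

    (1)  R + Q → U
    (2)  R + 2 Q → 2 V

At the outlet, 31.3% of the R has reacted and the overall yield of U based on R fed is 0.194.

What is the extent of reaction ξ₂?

Yield of U: 1ξ₁ / 227.9 = 0.194 → ξ₁ = 44.21 kmol.
Conversion of R: 1ξ₁ + 1ξ₂ = 0.313 × 227.9 = 71.33 → ξ₂ = 27.12 kmol.
Outlet amounts (n = n₀ + Σ ν·ξ):
  R: 227.9 − 1(44.21) − 1(27.12) = 156.6
  Q: 202.1 − 1(44.21) − 2(27.12) = 103.6
  U: 0 + 1(44.21) = 44.21
  V: 0 + 2(27.12) = 54.24

ξ₂ = 27.1 kmol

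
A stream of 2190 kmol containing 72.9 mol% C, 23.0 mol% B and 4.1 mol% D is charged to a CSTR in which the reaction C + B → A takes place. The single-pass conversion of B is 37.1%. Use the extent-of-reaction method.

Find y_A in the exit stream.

B reacted = 0.371 × 503.7 = 186.9 kmol; ν_B = −1, so ξ = 186.9/1 = 186.9 kmol.
Outlet amounts (n = n₀ + ν ξ):
  C: 1597 − 1(186.9) = 1410
  B: 503.7 − 1(186.9) = 316.8
  A: 0 + 1(186.9) = 186.9
  D: 89.79 (inert)
Total out = 2003 kmol; y_A = 186.9 / 2003 = 0.09329.

0.0933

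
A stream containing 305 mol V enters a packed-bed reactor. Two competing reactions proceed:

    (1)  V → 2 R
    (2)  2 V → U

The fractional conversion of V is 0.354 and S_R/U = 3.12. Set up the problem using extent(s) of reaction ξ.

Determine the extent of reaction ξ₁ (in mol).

Conversion of V: V consumed = 0.354 × 305 = 108 mol = 1ξ₁ + 2ξ₂.
Selectivity: 2ξ₁ / (1ξ₂) = 3.12 → ξ₁ = 1.56 ξ₂.
Substitute: (1·1.56 + 2) ξ₂ = 108 → ξ₂ = 30.33 mol, ξ₁ = 47.31 mol.
Outlet amounts (n = n₀ + Σ ν·ξ):
  V: 305 − 1(47.31) − 2(30.33) = 197
  R: 0 + 2(47.31) = 94.63
  U: 0 + 1(30.33) = 30.33

ξ₁ = 47.3 mol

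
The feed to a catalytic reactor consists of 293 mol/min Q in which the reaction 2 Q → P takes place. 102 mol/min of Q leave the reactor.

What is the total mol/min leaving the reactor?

For Q: n = n₀ − 2ξ → 102 = 293 − 2ξ, giving ξ = 95.5 mol/min.
Outlet amounts (n = n₀ + ν ξ):
  Q: 293 − 2(95.5) = 102
  P: 0 + 1(95.5) = 95.5
Total out = 102 + 95.5 = 197.5 mol/min.

198 mol/min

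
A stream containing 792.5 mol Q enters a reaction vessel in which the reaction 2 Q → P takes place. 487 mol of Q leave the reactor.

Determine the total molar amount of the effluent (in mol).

640 mol

For Q: n = n₀ − 2ξ → 487 = 792.5 − 2ξ, giving ξ = 152.8 mol.
Outlet amounts (n = n₀ + ν ξ):
  Q: 792.5 − 2(152.8) = 487
  P: 0 + 1(152.8) = 152.8
Total out = 487 + 152.8 = 639.8 mol.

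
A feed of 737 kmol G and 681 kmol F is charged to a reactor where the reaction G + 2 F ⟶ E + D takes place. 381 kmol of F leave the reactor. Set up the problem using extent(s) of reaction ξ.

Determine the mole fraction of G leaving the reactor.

For F: n = n₀ − 2ξ → 381 = 681 − 2ξ, giving ξ = 150 kmol.
Outlet amounts (n = n₀ + ν ξ):
  G: 737 − 1(150) = 587
  F: 681 − 2(150) = 381
  E: 0 + 1(150) = 150
  D: 0 + 1(150) = 150
Total out = 1268 kmol; y_G = 587 / 1268 = 0.4629.

0.463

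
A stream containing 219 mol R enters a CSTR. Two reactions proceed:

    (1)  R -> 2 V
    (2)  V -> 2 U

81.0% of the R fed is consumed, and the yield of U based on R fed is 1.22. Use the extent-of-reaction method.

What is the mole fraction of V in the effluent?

Conversion of R: R consumed = 1ξ₁ = 0.81 × 219 → ξ₁ = 177.4 mol.
Yield of U: 2ξ₂ / 219 = 1.22 → ξ₂ = 133.6 mol.
Outlet amounts (n = n₀ + Σ ν·ξ):
  R: 219 − 1(177.4) = 41.61
  V: 0 + 2(177.4) − 1(133.6) = 221.2
  U: 0 + 2(133.6) = 267.2
Total out = 530 mol; y_V = 221.2 / 530 = 0.4174.

0.417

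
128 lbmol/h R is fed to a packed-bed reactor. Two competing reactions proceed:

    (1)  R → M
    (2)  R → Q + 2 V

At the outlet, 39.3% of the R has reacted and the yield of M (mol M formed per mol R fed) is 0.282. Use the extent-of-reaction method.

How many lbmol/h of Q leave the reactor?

14.2 lbmol/h

Yield of M: 1ξ₁ / 128 = 0.282 → ξ₁ = 36.1 lbmol/h.
Conversion of R: 1ξ₁ + 1ξ₂ = 0.393 × 128 = 50.3 → ξ₂ = 14.21 lbmol/h.
Outlet amounts (n = n₀ + Σ ν·ξ):
  R: 128 − 1(36.1) − 1(14.21) = 77.7
  M: 0 + 1(36.1) = 36.1
  Q: 0 + 1(14.21) = 14.21
  V: 0 + 2(14.21) = 28.42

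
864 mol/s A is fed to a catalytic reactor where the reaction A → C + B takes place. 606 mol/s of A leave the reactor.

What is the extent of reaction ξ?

ξ = 258 mol/s

For A: n = n₀ − 1ξ → 606 = 864 − 1ξ, giving ξ = 258 mol/s.
Outlet amounts (n = n₀ + ν ξ):
  A: 864 − 1(258) = 606
  C: 0 + 1(258) = 258
  B: 0 + 1(258) = 258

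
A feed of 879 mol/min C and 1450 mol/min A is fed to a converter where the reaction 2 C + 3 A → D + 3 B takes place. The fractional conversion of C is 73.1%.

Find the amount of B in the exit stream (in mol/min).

C reacted = 0.731 × 879 = 642.5 mol/min; ν_C = −2, so ξ = 642.5/2 = 321.3 mol/min.
Outlet amounts (n = n₀ + ν ξ):
  C: 879 − 2(321.3) = 236.5
  A: 1450 − 3(321.3) = 486.2
  D: 0 + 1(321.3) = 321.3
  B: 0 + 3(321.3) = 963.8

964 mol/min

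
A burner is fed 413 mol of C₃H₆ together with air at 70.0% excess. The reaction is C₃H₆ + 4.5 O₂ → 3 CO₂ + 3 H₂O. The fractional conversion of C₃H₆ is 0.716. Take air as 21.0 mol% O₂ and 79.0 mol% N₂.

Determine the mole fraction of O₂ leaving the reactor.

0.117

Stoichiometric O₂ = 4.5 × 413 = 1858 mol; O₂ fed = 1858 × 1.700 = 3159 mol.
N₂ fed = 3159 × 79/21 = 11890 mol.
Fuel reacted = 0.716 × 413 → ξ = 295.7 mol.
Outlet (n = n₀ + ν ξ):
  C₃H₆: 413 − 1(295.7) = 117.3
  O₂: 3159 − 4.5(295.7) = 1829
  N₂: 11890 (inert)
  CO₂: 0 + 3(295.7) = 887.1
  H₂O: 0 + 3(295.7) = 887.1
Total out = 15610 mol; y_O₂ = 1829 / 15610 = 0.1172.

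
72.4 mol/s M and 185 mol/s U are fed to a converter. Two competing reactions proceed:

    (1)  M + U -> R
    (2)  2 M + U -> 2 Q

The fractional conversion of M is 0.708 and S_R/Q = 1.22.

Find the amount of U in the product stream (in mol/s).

145 mol/s

Conversion of M: M consumed = 0.708 × 72.4 = 51.26 mol/s = 1ξ₁ + 2ξ₂.
Selectivity: 1ξ₁ / (2ξ₂) = 1.22 → ξ₁ = 2.44 ξ₂.
Substitute: (1·2.44 + 2) ξ₂ = 51.26 → ξ₂ = 11.54 mol/s, ξ₁ = 28.17 mol/s.
Outlet amounts (n = n₀ + Σ ν·ξ):
  M: 72.4 − 1(28.17) − 2(11.54) = 21.14
  U: 185 − 1(28.17) − 1(11.54) = 145.3
  R: 0 + 1(28.17) = 28.17
  Q: 0 + 2(11.54) = 23.09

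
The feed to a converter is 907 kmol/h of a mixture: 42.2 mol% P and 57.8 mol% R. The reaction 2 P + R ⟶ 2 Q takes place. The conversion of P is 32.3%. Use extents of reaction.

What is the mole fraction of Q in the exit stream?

P reacted = 0.323 × 382.8 = 123.6 kmol/h; ν_P = −2, so ξ = 123.6/2 = 61.81 kmol/h.
Outlet amounts (n = n₀ + ν ξ):
  P: 382.8 − 2(61.81) = 259.1
  R: 524.2 − 1(61.81) = 462.4
  Q: 0 + 2(61.81) = 123.6
Total out = 845.2 kmol/h; y_Q = 123.6 / 845.2 = 0.1463.

0.146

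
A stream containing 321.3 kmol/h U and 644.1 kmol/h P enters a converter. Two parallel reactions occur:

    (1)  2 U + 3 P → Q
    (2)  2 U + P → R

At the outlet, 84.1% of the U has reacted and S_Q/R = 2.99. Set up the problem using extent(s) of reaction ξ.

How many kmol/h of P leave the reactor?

307 kmol/h

Conversion of U: U consumed = 0.841 × 321.3 = 270.2 kmol/h = 2ξ₁ + 2ξ₂.
Selectivity: 1ξ₁ / (1ξ₂) = 2.99 → ξ₁ = 2.99 ξ₂.
Substitute: (2·2.99 + 2) ξ₂ = 270.2 → ξ₂ = 33.86 kmol/h, ξ₁ = 101.2 kmol/h.
Outlet amounts (n = n₀ + Σ ν·ξ):
  U: 321.3 − 2(101.2) − 2(33.86) = 51.09
  P: 644.1 − 3(101.2) − 1(33.86) = 306.5
  Q: 0 + 1(101.2) = 101.2
  R: 0 + 1(33.86) = 33.86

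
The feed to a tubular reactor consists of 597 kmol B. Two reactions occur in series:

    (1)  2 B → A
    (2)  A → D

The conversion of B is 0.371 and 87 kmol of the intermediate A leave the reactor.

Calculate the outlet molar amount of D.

23.7 kmol

Conversion of B: B consumed = 2ξ₁ = 0.371 × 597 → ξ₁ = 110.7 kmol.
A balance: n_A = 0 + 1ξ₁ − 1ξ₂ = 87 → ξ₂ = (1·110.7 − 87)/1 = 23.74 kmol.
Outlet amounts (n = n₀ + Σ ν·ξ):
  B: 597 − 2(110.7) = 375.5
  A: 0 + 1(110.7) − 1(23.74) = 87
  D: 0 + 1(23.74) = 23.74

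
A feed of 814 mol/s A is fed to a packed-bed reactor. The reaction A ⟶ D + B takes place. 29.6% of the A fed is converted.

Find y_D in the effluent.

0.228

A reacted = 0.296 × 814 = 240.9 mol/s; ν_A = −1, so ξ = 240.9/1 = 240.9 mol/s.
Outlet amounts (n = n₀ + ν ξ):
  A: 814 − 1(240.9) = 573.1
  D: 0 + 1(240.9) = 240.9
  B: 0 + 1(240.9) = 240.9
Total out = 1055 mol/s; y_D = 240.9 / 1055 = 0.2284.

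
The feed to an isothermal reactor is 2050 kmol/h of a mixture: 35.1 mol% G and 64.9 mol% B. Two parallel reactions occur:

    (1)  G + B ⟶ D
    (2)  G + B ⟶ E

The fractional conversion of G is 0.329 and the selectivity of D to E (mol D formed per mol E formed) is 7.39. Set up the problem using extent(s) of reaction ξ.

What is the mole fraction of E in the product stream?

0.0156

Conversion of G: G consumed = 0.329 × 719.5 = 236.7 kmol/h = 1ξ₁ + 1ξ₂.
Selectivity: 1ξ₁ / (1ξ₂) = 7.39 → ξ₁ = 7.39 ξ₂.
Substitute: (1·7.39 + 1) ξ₂ = 236.7 → ξ₂ = 28.22 kmol/h, ξ₁ = 208.5 kmol/h.
Outlet amounts (n = n₀ + Σ ν·ξ):
  G: 719.5 − 1(208.5) − 1(28.22) = 482.8
  B: 1330 − 1(208.5) − 1(28.22) = 1094
  D: 0 + 1(208.5) = 208.5
  E: 0 + 1(28.22) = 28.22
Total out = 1813 kmol/h; y_E = 28.22 / 1813 = 0.01556.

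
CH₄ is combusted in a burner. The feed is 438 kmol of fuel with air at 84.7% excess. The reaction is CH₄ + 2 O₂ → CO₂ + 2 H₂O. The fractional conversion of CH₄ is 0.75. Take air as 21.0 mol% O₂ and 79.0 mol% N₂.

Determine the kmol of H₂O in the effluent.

Stoichiometric O₂ = 2 × 438 = 876 kmol; O₂ fed = 876 × 1.847 = 1618 kmol.
N₂ fed = 1618 × 79/21 = 6087 kmol.
Fuel reacted = 0.75 × 438 → ξ = 328.5 kmol.
Outlet (n = n₀ + ν ξ):
  CH₄: 438 − 1(328.5) = 109.5
  O₂: 1618 − 2(328.5) = 961
  N₂: 6087 (inert)
  CO₂: 0 + 1(328.5) = 328.5
  H₂O: 0 + 2(328.5) = 657

657 kmol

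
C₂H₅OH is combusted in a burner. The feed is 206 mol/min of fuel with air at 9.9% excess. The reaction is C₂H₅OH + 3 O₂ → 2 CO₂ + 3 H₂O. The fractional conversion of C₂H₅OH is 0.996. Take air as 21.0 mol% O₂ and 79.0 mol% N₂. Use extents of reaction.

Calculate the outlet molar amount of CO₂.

410 mol/min

Stoichiometric O₂ = 3 × 206 = 618 mol/min; O₂ fed = 618 × 1.099 = 679.2 mol/min.
N₂ fed = 679.2 × 79/21 = 2555 mol/min.
Fuel reacted = 0.996 × 206 → ξ = 205.2 mol/min.
Outlet (n = n₀ + ν ξ):
  C₂H₅OH: 206 − 1(205.2) = 0.824
  O₂: 679.2 − 3(205.2) = 63.65
  N₂: 2555 (inert)
  CO₂: 0 + 2(205.2) = 410.4
  H₂O: 0 + 3(205.2) = 615.5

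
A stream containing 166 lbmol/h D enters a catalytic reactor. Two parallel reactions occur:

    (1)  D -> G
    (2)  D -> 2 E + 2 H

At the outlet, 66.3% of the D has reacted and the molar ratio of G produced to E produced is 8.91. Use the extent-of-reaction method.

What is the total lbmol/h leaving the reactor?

184 lbmol/h

Conversion of D: D consumed = 0.663 × 166 = 110.1 lbmol/h = 1ξ₁ + 1ξ₂.
Selectivity: 1ξ₁ / (2ξ₂) = 8.91 → ξ₁ = 17.82 ξ₂.
Substitute: (1·17.82 + 1) ξ₂ = 110.1 → ξ₂ = 5.848 lbmol/h, ξ₁ = 104.2 lbmol/h.
Outlet amounts (n = n₀ + Σ ν·ξ):
  D: 166 − 1(104.2) − 1(5.848) = 55.94
  G: 0 + 1(104.2) = 104.2
  E: 0 + 2(5.848) = 11.7
  H: 0 + 2(5.848) = 11.7
Total out = 55.94 + 104.2 + 11.7 + 11.7 = 183.5 lbmol/h.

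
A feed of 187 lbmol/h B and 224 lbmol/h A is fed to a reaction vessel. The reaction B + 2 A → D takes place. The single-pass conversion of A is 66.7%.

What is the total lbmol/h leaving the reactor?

262 lbmol/h

A reacted = 0.667 × 224 = 149.4 lbmol/h; ν_A = −2, so ξ = 149.4/2 = 74.7 lbmol/h.
Outlet amounts (n = n₀ + ν ξ):
  B: 187 − 1(74.7) = 112.3
  A: 224 − 2(74.7) = 74.59
  D: 0 + 1(74.7) = 74.7
Total out = 112.3 + 74.59 + 74.7 = 261.6 lbmol/h.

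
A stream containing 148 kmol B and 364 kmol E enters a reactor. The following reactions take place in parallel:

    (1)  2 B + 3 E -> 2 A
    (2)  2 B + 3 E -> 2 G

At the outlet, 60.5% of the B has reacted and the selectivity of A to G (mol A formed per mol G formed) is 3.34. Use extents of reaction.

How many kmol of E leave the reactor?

230 kmol

Conversion of B: B consumed = 0.605 × 148 = 89.54 kmol = 2ξ₁ + 2ξ₂.
Selectivity: 2ξ₁ / (2ξ₂) = 3.34 → ξ₁ = 3.34 ξ₂.
Substitute: (2·3.34 + 2) ξ₂ = 89.54 → ξ₂ = 10.32 kmol, ξ₁ = 34.45 kmol.
Outlet amounts (n = n₀ + Σ ν·ξ):
  B: 148 − 2(34.45) − 2(10.32) = 58.46
  E: 364 − 3(34.45) − 3(10.32) = 229.7
  A: 0 + 2(34.45) = 68.91
  G: 0 + 2(10.32) = 20.63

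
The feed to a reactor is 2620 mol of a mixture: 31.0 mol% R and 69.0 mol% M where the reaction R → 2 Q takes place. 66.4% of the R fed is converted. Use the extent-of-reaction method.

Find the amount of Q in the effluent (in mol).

1080 mol

R reacted = 0.664 × 812.2 = 539.3 mol; ν_R = −1, so ξ = 539.3/1 = 539.3 mol.
Outlet amounts (n = n₀ + ν ξ):
  R: 812.2 − 1(539.3) = 272.9
  Q: 0 + 2(539.3) = 1079
  M: 1808 (inert)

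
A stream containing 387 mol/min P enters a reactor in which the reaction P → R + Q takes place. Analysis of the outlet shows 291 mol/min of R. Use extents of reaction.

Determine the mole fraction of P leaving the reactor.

For R: n = n₀ + 1ξ → 291 = 0 + 1ξ, giving ξ = 291 mol/min.
Outlet amounts (n = n₀ + ν ξ):
  P: 387 − 1(291) = 96
  R: 0 + 1(291) = 291
  Q: 0 + 1(291) = 291
Total out = 678 mol/min; y_P = 96 / 678 = 0.1416.

0.142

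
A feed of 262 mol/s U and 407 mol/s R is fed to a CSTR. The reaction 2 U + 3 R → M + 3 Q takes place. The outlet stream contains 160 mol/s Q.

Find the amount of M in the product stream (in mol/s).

53.3 mol/s

For Q: n = n₀ + 3ξ → 160 = 0 + 3ξ, giving ξ = 53.33 mol/s.
Outlet amounts (n = n₀ + ν ξ):
  U: 262 − 2(53.33) = 155.3
  R: 407 − 3(53.33) = 247
  M: 0 + 1(53.33) = 53.33
  Q: 0 + 3(53.33) = 160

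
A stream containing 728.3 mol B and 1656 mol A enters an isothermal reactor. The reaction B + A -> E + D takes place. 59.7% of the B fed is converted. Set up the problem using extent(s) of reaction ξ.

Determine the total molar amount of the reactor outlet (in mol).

2380 mol

B reacted = 0.597 × 728.3 = 434.8 mol; ν_B = −1, so ξ = 434.8/1 = 434.8 mol.
Outlet amounts (n = n₀ + ν ξ):
  B: 728.3 − 1(434.8) = 293.5
  A: 1656 − 1(434.8) = 1221
  E: 0 + 1(434.8) = 434.8
  D: 0 + 1(434.8) = 434.8
Total out = 293.5 + 1221 + 434.8 + 434.8 = 2384 mol.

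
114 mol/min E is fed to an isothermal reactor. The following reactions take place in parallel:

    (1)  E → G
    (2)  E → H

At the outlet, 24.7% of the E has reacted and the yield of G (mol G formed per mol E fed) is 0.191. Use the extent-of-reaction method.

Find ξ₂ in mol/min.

Yield of G: 1ξ₁ / 114 = 0.191 → ξ₁ = 21.77 mol/min.
Conversion of E: 1ξ₁ + 1ξ₂ = 0.247 × 114 = 28.16 → ξ₂ = 6.384 mol/min.
Outlet amounts (n = n₀ + Σ ν·ξ):
  E: 114 − 1(21.77) − 1(6.384) = 85.84
  G: 0 + 1(21.77) = 21.77
  H: 0 + 1(6.384) = 6.384

ξ₂ = 6.38 mol/min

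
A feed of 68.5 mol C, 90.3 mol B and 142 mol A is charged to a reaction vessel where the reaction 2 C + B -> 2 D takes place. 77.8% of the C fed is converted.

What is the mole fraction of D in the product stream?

0.194

C reacted = 0.778 × 68.5 = 53.29 mol; ν_C = −2, so ξ = 53.29/2 = 26.65 mol.
Outlet amounts (n = n₀ + ν ξ):
  C: 68.5 − 2(26.65) = 15.21
  B: 90.3 − 1(26.65) = 63.65
  D: 0 + 2(26.65) = 53.29
  A: 142 (inert)
Total out = 274.2 mol; y_D = 53.29 / 274.2 = 0.1944.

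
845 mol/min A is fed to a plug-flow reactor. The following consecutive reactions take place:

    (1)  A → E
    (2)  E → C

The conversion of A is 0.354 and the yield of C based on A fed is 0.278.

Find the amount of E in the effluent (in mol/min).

64.2 mol/min

Conversion of A: A consumed = 1ξ₁ = 0.354 × 845 → ξ₁ = 299.1 mol/min.
Yield of C: 1ξ₂ / 845 = 0.278 → ξ₂ = 234.9 mol/min.
Outlet amounts (n = n₀ + Σ ν·ξ):
  A: 845 − 1(299.1) = 545.9
  E: 0 + 1(299.1) − 1(234.9) = 64.22
  C: 0 + 1(234.9) = 234.9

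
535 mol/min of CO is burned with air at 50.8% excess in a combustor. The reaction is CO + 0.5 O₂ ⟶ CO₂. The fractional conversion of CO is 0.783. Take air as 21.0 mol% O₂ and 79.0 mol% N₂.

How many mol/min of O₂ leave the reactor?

Stoichiometric O₂ = 0.5 × 535 = 267.5 mol/min; O₂ fed = 267.5 × 1.508 = 403.4 mol/min.
N₂ fed = 403.4 × 79/21 = 1518 mol/min.
Fuel reacted = 0.783 × 535 → ξ = 418.9 mol/min.
Outlet (n = n₀ + ν ξ):
  CO: 535 − 1(418.9) = 116.1
  O₂: 403.4 − 0.5(418.9) = 193.9
  N₂: 1518 (inert)
  CO₂: 0 + 1(418.9) = 418.9

194 mol/min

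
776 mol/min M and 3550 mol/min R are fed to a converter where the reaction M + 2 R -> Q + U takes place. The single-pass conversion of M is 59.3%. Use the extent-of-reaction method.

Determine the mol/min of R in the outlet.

2630 mol/min

M reacted = 0.593 × 776 = 460.2 mol/min; ν_M = −1, so ξ = 460.2/1 = 460.2 mol/min.
Outlet amounts (n = n₀ + ν ξ):
  M: 776 − 1(460.2) = 315.8
  R: 3550 − 2(460.2) = 2630
  Q: 0 + 1(460.2) = 460.2
  U: 0 + 1(460.2) = 460.2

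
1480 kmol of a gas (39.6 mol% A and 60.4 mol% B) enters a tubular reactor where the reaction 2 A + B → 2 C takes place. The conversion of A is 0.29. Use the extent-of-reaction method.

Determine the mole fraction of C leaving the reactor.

A reacted = 0.29 × 586.1 = 170 kmol; ν_A = −2, so ξ = 170/2 = 84.98 kmol.
Outlet amounts (n = n₀ + ν ξ):
  A: 586.1 − 2(84.98) = 416.1
  B: 893.9 − 1(84.98) = 808.9
  C: 0 + 2(84.98) = 170
Total out = 1395 kmol; y_C = 170 / 1395 = 0.1218.

0.122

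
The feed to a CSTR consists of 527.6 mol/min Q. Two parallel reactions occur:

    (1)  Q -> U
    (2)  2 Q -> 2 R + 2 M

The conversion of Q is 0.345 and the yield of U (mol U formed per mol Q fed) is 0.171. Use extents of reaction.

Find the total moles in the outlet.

Yield of U: 1ξ₁ / 527.6 = 0.171 → ξ₁ = 90.22 mol/min.
Conversion of Q: 1ξ₁ + 2ξ₂ = 0.345 × 527.6 = 182 → ξ₂ = 45.9 mol/min.
Outlet amounts (n = n₀ + Σ ν·ξ):
  Q: 527.6 − 1(90.22) − 2(45.9) = 345.6
  U: 0 + 1(90.22) = 90.22
  R: 0 + 2(45.9) = 91.8
  M: 0 + 2(45.9) = 91.8
Total out = 345.6 + 90.22 + 91.8 + 91.8 = 619.4 mol/min.

619 mol/min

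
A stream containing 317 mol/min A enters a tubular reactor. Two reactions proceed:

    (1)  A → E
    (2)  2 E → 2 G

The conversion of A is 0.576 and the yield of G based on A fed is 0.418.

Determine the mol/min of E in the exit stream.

Conversion of A: A consumed = 1ξ₁ = 0.576 × 317 → ξ₁ = 182.6 mol/min.
Yield of G: 2ξ₂ / 317 = 0.418 → ξ₂ = 66.25 mol/min.
Outlet amounts (n = n₀ + Σ ν·ξ):
  A: 317 − 1(182.6) = 134.4
  E: 0 + 1(182.6) − 2(66.25) = 50.09
  G: 0 + 2(66.25) = 132.5

50.1 mol/min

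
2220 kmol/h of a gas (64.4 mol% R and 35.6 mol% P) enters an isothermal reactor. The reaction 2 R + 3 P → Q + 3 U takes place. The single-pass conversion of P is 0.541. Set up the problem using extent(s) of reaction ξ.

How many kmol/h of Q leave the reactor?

143 kmol/h

P reacted = 0.541 × 790.3 = 427.6 kmol/h; ν_P = −3, so ξ = 427.6/3 = 142.5 kmol/h.
Outlet amounts (n = n₀ + ν ξ):
  R: 1430 − 2(142.5) = 1145
  P: 790.3 − 3(142.5) = 362.8
  Q: 0 + 1(142.5) = 142.5
  U: 0 + 3(142.5) = 427.6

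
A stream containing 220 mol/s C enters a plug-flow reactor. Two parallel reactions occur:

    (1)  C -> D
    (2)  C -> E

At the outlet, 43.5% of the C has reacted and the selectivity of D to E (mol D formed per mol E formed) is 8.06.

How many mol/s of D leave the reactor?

Conversion of C: C consumed = 0.435 × 220 = 95.7 mol/s = 1ξ₁ + 1ξ₂.
Selectivity: 1ξ₁ / (1ξ₂) = 8.06 → ξ₁ = 8.06 ξ₂.
Substitute: (1·8.06 + 1) ξ₂ = 95.7 → ξ₂ = 10.56 mol/s, ξ₁ = 85.14 mol/s.
Outlet amounts (n = n₀ + Σ ν·ξ):
  C: 220 − 1(85.14) − 1(10.56) = 124.3
  D: 0 + 1(85.14) = 85.14
  E: 0 + 1(10.56) = 10.56

85.1 mol/s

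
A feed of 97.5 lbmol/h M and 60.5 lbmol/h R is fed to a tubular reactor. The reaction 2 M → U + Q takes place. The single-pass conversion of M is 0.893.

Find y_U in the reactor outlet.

0.276

M reacted = 0.893 × 97.5 = 87.07 lbmol/h; ν_M = −2, so ξ = 87.07/2 = 43.53 lbmol/h.
Outlet amounts (n = n₀ + ν ξ):
  M: 97.5 − 2(43.53) = 10.43
  U: 0 + 1(43.53) = 43.53
  Q: 0 + 1(43.53) = 43.53
  R: 60.5 (inert)
Total out = 158 lbmol/h; y_U = 43.53 / 158 = 0.2755.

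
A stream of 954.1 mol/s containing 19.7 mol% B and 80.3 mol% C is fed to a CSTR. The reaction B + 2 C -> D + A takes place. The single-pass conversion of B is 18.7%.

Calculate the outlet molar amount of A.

B reacted = 0.187 × 188 = 35.15 mol/s; ν_B = −1, so ξ = 35.15/1 = 35.15 mol/s.
Outlet amounts (n = n₀ + ν ξ):
  B: 188 − 1(35.15) = 152.8
  C: 766.1 − 2(35.15) = 695.8
  D: 0 + 1(35.15) = 35.15
  A: 0 + 1(35.15) = 35.15

35.1 mol/s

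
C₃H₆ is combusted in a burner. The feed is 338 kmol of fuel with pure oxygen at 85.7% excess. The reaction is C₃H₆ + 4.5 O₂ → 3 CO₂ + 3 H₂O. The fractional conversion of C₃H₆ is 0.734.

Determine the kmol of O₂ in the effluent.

Stoichiometric O₂ = 4.5 × 338 = 1521 kmol; O₂ fed = 1521 × 1.857 = 2824 kmol.
Fuel reacted = 0.734 × 338 → ξ = 248.1 kmol.
Outlet (n = n₀ + ν ξ):
  C₃H₆: 338 − 1(248.1) = 89.91
  O₂: 2824 − 4.5(248.1) = 1708
  CO₂: 0 + 3(248.1) = 744.3
  H₂O: 0 + 3(248.1) = 744.3

1710 kmol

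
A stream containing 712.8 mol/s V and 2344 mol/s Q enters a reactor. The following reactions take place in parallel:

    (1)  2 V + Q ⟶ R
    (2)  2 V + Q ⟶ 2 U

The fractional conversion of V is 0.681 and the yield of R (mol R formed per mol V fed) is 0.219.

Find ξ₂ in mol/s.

Yield of R: 1ξ₁ / 712.8 = 0.219 → ξ₁ = 156.1 mol/s.
Conversion of V: 2ξ₁ + 2ξ₂ = 0.681 × 712.8 = 485.4 → ξ₂ = 86.61 mol/s.
Outlet amounts (n = n₀ + Σ ν·ξ):
  V: 712.8 − 2(156.1) − 2(86.61) = 227.4
  Q: 2344 − 1(156.1) − 1(86.61) = 2101
  R: 0 + 1(156.1) = 156.1
  U: 0 + 2(86.61) = 173.2

ξ₂ = 86.6 mol/s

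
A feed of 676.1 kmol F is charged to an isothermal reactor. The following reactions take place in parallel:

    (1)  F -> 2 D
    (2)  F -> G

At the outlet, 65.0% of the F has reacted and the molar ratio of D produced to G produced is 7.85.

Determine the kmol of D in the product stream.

Conversion of F: F consumed = 0.65 × 676.1 = 439.5 kmol = 1ξ₁ + 1ξ₂.
Selectivity: 2ξ₁ / (1ξ₂) = 7.85 → ξ₁ = 3.925 ξ₂.
Substitute: (1·3.925 + 1) ξ₂ = 439.5 → ξ₂ = 89.23 kmol, ξ₁ = 350.2 kmol.
Outlet amounts (n = n₀ + Σ ν·ξ):
  F: 676.1 − 1(350.2) − 1(89.23) = 236.6
  D: 0 + 2(350.2) = 700.5
  G: 0 + 1(89.23) = 89.23

700 kmol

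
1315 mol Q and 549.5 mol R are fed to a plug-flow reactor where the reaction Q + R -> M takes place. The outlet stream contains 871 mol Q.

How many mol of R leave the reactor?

106 mol

For Q: n = n₀ − 1ξ → 871 = 1315 − 1ξ, giving ξ = 444 mol.
Outlet amounts (n = n₀ + ν ξ):
  Q: 1315 − 1(444) = 871
  R: 549.5 − 1(444) = 105.5
  M: 0 + 1(444) = 444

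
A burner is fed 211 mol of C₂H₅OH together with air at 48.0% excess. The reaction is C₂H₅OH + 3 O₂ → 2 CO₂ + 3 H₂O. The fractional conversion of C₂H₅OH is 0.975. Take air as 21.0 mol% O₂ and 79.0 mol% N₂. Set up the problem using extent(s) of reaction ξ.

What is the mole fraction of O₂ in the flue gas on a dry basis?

0.075

Stoichiometric O₂ = 3 × 211 = 633 mol; O₂ fed = 633 × 1.480 = 936.8 mol.
N₂ fed = 936.8 × 79/21 = 3524 mol.
Fuel reacted = 0.975 × 211 → ξ = 205.7 mol.
Outlet (n = n₀ + ν ξ):
  C₂H₅OH: 211 − 1(205.7) = 5.275
  O₂: 936.8 − 3(205.7) = 319.7
  N₂: 3524 (inert)
  CO₂: 0 + 2(205.7) = 411.4
  H₂O: 0 + 3(205.7) = 617.2
Dry total = 4261 mol; y_O₂ (dry) = 319.7 / 4261 = 0.07503.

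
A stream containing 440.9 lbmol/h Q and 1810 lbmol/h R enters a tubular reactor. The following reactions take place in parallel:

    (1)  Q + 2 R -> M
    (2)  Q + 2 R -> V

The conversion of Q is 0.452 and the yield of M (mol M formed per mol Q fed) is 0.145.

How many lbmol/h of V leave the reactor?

135 lbmol/h

Yield of M: 1ξ₁ / 440.9 = 0.145 → ξ₁ = 63.93 lbmol/h.
Conversion of Q: 1ξ₁ + 1ξ₂ = 0.452 × 440.9 = 199.3 → ξ₂ = 135.4 lbmol/h.
Outlet amounts (n = n₀ + Σ ν·ξ):
  Q: 440.9 − 1(63.93) − 1(135.4) = 241.6
  R: 1810 − 2(63.93) − 2(135.4) = 1411
  M: 0 + 1(63.93) = 63.93
  V: 0 + 1(135.4) = 135.4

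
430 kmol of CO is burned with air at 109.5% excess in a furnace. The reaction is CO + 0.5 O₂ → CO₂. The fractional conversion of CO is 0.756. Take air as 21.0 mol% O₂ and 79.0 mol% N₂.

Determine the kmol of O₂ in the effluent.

288 kmol

Stoichiometric O₂ = 0.5 × 430 = 215 kmol; O₂ fed = 215 × 2.095 = 450.4 kmol.
N₂ fed = 450.4 × 79/21 = 1694 kmol.
Fuel reacted = 0.756 × 430 → ξ = 325.1 kmol.
Outlet (n = n₀ + ν ξ):
  CO: 430 − 1(325.1) = 104.9
  O₂: 450.4 − 0.5(325.1) = 287.9
  N₂: 1694 (inert)
  CO₂: 0 + 1(325.1) = 325.1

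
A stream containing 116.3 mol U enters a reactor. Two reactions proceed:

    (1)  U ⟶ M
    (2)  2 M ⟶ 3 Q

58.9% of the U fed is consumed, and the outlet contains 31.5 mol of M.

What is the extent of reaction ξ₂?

ξ₂ = 18.5 mol

Conversion of U: U consumed = 1ξ₁ = 0.589 × 116.3 → ξ₁ = 68.5 mol.
M balance: n_M = 0 + 1ξ₁ − 2ξ₂ = 31.5 → ξ₂ = (1·68.5 − 31.5)/2 = 18.5 mol.
Outlet amounts (n = n₀ + Σ ν·ξ):
  U: 116.3 − 1(68.5) = 47.8
  M: 0 + 1(68.5) − 2(18.5) = 31.5
  Q: 0 + 3(18.5) = 55.5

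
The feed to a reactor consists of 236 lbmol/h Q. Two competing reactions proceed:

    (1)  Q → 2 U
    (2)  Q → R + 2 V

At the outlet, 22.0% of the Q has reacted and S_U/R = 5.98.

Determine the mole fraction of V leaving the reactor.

Conversion of Q: Q consumed = 0.22 × 236 = 51.92 lbmol/h = 1ξ₁ + 1ξ₂.
Selectivity: 2ξ₁ / (1ξ₂) = 5.98 → ξ₁ = 2.99 ξ₂.
Substitute: (1·2.99 + 1) ξ₂ = 51.92 → ξ₂ = 13.01 lbmol/h, ξ₁ = 38.91 lbmol/h.
Outlet amounts (n = n₀ + Σ ν·ξ):
  Q: 236 − 1(38.91) − 1(13.01) = 184.1
  U: 0 + 2(38.91) = 77.81
  R: 0 + 1(13.01) = 13.01
  V: 0 + 2(13.01) = 26.03
Total out = 300.9 lbmol/h; y_V = 26.03 / 300.9 = 0.08648.

0.0865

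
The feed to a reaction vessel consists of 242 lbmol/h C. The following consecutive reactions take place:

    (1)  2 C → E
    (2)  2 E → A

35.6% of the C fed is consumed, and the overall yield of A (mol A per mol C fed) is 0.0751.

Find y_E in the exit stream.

Conversion of C: C consumed = 2ξ₁ = 0.356 × 242 → ξ₁ = 43.08 lbmol/h.
Yield of A: 1ξ₂ / 242 = 0.0751 → ξ₂ = 18.17 lbmol/h.
Outlet amounts (n = n₀ + Σ ν·ξ):
  C: 242 − 2(43.08) = 155.8
  E: 0 + 1(43.08) − 2(18.17) = 6.728
  A: 0 + 1(18.17) = 18.17
Total out = 180.7 lbmol/h; y_E = 6.728 / 180.7 = 0.03722.

0.0372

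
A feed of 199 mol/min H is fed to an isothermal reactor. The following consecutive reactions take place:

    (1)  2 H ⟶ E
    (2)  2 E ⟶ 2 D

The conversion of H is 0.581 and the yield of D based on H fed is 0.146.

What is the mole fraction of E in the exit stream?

0.204

Conversion of H: H consumed = 2ξ₁ = 0.581 × 199 → ξ₁ = 57.81 mol/min.
Yield of D: 2ξ₂ / 199 = 0.146 → ξ₂ = 14.53 mol/min.
Outlet amounts (n = n₀ + Σ ν·ξ):
  H: 199 − 2(57.81) = 83.38
  E: 0 + 1(57.81) − 2(14.53) = 28.76
  D: 0 + 2(14.53) = 29.05
Total out = 141.2 mol/min; y_E = 28.76 / 141.2 = 0.2037.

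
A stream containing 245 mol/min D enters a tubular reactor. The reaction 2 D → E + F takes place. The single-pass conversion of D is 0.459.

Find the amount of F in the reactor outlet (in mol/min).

56.2 mol/min

D reacted = 0.459 × 245 = 112.5 mol/min; ν_D = −2, so ξ = 112.5/2 = 56.23 mol/min.
Outlet amounts (n = n₀ + ν ξ):
  D: 245 − 2(56.23) = 132.5
  E: 0 + 1(56.23) = 56.23
  F: 0 + 1(56.23) = 56.23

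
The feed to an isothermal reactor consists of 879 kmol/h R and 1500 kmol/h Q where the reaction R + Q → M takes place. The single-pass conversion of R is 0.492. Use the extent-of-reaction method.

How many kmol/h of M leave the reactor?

R reacted = 0.492 × 879 = 432.5 kmol/h; ν_R = −1, so ξ = 432.5/1 = 432.5 kmol/h.
Outlet amounts (n = n₀ + ν ξ):
  R: 879 − 1(432.5) = 446.5
  Q: 1500 − 1(432.5) = 1068
  M: 0 + 1(432.5) = 432.5

432 kmol/h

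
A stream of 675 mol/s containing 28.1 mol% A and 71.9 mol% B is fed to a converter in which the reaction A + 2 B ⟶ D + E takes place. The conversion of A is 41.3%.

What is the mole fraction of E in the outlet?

0.131

A reacted = 0.413 × 189.7 = 78.34 mol/s; ν_A = −1, so ξ = 78.34/1 = 78.34 mol/s.
Outlet amounts (n = n₀ + ν ξ):
  A: 189.7 − 1(78.34) = 111.3
  B: 485.3 − 2(78.34) = 328.7
  D: 0 + 1(78.34) = 78.34
  E: 0 + 1(78.34) = 78.34
Total out = 596.7 mol/s; y_E = 78.34 / 596.7 = 0.1313.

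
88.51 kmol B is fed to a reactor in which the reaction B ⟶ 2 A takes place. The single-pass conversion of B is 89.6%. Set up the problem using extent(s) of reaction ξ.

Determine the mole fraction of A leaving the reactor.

B reacted = 0.896 × 88.51 = 79.3 kmol; ν_B = −1, so ξ = 79.3/1 = 79.3 kmol.
Outlet amounts (n = n₀ + ν ξ):
  B: 88.51 − 1(79.3) = 9.205
  A: 0 + 2(79.3) = 158.6
Total out = 167.8 kmol; y_A = 158.6 / 167.8 = 0.9451.

0.945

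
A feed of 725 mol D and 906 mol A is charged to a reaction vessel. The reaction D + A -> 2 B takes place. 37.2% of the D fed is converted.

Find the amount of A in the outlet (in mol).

636 mol

D reacted = 0.372 × 725 = 269.7 mol; ν_D = −1, so ξ = 269.7/1 = 269.7 mol.
Outlet amounts (n = n₀ + ν ξ):
  D: 725 − 1(269.7) = 455.3
  A: 906 − 1(269.7) = 636.3
  B: 0 + 2(269.7) = 539.4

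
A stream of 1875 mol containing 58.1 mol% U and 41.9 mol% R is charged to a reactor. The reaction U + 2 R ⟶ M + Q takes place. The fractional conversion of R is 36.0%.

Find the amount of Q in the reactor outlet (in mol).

141 mol

R reacted = 0.36 × 785.6 = 282.8 mol; ν_R = −2, so ξ = 282.8/2 = 141.4 mol.
Outlet amounts (n = n₀ + ν ξ):
  U: 1089 − 1(141.4) = 948
  R: 785.6 − 2(141.4) = 502.8
  M: 0 + 1(141.4) = 141.4
  Q: 0 + 1(141.4) = 141.4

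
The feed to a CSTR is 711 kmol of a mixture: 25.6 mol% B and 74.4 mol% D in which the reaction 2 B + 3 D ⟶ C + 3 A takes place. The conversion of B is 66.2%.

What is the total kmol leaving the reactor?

B reacted = 0.662 × 182 = 120.5 kmol; ν_B = −2, so ξ = 120.5/2 = 60.25 kmol.
Outlet amounts (n = n₀ + ν ξ):
  B: 182 − 2(60.25) = 61.52
  D: 529 − 3(60.25) = 348.2
  C: 0 + 1(60.25) = 60.25
  A: 0 + 3(60.25) = 180.7
Total out = 61.52 + 348.2 + 60.25 + 180.7 = 650.8 kmol.

651 kmol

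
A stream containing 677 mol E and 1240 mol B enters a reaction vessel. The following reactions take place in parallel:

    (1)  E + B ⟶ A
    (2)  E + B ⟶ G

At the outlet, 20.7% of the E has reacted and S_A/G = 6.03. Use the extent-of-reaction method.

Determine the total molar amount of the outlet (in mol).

1780 mol

Conversion of E: E consumed = 0.207 × 677 = 140.1 mol = 1ξ₁ + 1ξ₂.
Selectivity: 1ξ₁ / (1ξ₂) = 6.03 → ξ₁ = 6.03 ξ₂.
Substitute: (1·6.03 + 1) ξ₂ = 140.1 → ξ₂ = 19.93 mol, ξ₁ = 120.2 mol.
Outlet amounts (n = n₀ + Σ ν·ξ):
  E: 677 − 1(120.2) − 1(19.93) = 536.9
  B: 1240 − 1(120.2) − 1(19.93) = 1100
  A: 0 + 1(120.2) = 120.2
  G: 0 + 1(19.93) = 19.93
Total out = 536.9 + 1100 + 120.2 + 19.93 = 1777 mol.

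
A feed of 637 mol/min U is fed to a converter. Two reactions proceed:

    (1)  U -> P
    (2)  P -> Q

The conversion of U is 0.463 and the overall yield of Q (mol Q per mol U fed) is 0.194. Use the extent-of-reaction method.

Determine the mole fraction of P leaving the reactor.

0.269

Conversion of U: U consumed = 1ξ₁ = 0.463 × 637 → ξ₁ = 294.9 mol/min.
Yield of Q: 1ξ₂ / 637 = 0.194 → ξ₂ = 123.6 mol/min.
Outlet amounts (n = n₀ + Σ ν·ξ):
  U: 637 − 1(294.9) = 342.1
  P: 0 + 1(294.9) − 1(123.6) = 171.4
  Q: 0 + 1(123.6) = 123.6
Total out = 637 mol/min; y_P = 171.4 / 637 = 0.269.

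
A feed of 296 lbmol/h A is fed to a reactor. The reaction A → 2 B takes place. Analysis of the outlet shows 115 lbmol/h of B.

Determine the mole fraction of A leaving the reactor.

For B: n = n₀ + 2ξ → 115 = 0 + 2ξ, giving ξ = 57.5 lbmol/h.
Outlet amounts (n = n₀ + ν ξ):
  A: 296 − 1(57.5) = 238.5
  B: 0 + 2(57.5) = 115
Total out = 353.5 lbmol/h; y_A = 238.5 / 353.5 = 0.6747.

0.675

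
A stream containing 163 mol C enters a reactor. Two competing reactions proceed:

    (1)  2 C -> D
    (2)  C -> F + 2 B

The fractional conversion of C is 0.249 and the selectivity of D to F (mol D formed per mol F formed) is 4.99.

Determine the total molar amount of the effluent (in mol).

152 mol

Conversion of C: C consumed = 0.249 × 163 = 40.59 mol = 2ξ₁ + 1ξ₂.
Selectivity: 1ξ₁ / (1ξ₂) = 4.99 → ξ₁ = 4.99 ξ₂.
Substitute: (2·4.99 + 1) ξ₂ = 40.59 → ξ₂ = 3.696 mol, ξ₁ = 18.45 mol.
Outlet amounts (n = n₀ + Σ ν·ξ):
  C: 163 − 2(18.45) − 1(3.696) = 122.4
  D: 0 + 1(18.45) = 18.45
  F: 0 + 1(3.696) = 3.696
  B: 0 + 2(3.696) = 7.393
Total out = 122.4 + 18.45 + 3.696 + 7.393 = 151.9 mol.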